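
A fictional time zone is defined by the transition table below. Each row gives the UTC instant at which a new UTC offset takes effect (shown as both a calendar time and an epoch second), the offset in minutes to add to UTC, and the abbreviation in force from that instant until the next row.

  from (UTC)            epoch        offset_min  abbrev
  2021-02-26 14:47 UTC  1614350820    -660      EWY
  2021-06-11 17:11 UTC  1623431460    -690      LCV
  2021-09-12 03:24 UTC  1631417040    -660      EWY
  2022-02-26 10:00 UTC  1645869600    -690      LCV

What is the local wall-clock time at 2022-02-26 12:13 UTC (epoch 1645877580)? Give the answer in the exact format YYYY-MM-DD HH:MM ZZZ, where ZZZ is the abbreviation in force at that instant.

2022-02-26 00:43 LCV

Query: 2022-02-26 12:13 UTC
Rule 4/4 (LCV, -11:30): 2022-02-26 10:00 UTC ≤ query < +∞
12·60 + 13 - 690 = 43 min
43 = 0·1440 + 43; 43 = 0·60 + 43 → 00:43, same day
→ 2022-02-26 00:43 LCV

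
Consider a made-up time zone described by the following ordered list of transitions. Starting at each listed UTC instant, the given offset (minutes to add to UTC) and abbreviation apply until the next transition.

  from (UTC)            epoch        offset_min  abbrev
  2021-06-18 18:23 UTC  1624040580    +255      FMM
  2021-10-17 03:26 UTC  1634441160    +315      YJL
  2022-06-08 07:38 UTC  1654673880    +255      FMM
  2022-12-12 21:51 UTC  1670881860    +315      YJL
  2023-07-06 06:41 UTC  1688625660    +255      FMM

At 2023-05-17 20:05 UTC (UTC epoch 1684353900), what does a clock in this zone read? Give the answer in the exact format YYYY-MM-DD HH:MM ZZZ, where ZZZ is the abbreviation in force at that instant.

Query: 2023-05-17 20:05 UTC
Rule 4/5 (YJL, +05:15): 2022-12-12 21:51 UTC ≤ query < 2023-07-06 06:41 UTC
20·60 + 5 + 315 = 1520 min
1520 = 1·1440 + 80; 80 = 1·60 + 20 → 01:20, 2023-05-17 + 1 day = 2023-05-18
→ 2023-05-18 01:20 YJL

2023-05-18 01:20 YJL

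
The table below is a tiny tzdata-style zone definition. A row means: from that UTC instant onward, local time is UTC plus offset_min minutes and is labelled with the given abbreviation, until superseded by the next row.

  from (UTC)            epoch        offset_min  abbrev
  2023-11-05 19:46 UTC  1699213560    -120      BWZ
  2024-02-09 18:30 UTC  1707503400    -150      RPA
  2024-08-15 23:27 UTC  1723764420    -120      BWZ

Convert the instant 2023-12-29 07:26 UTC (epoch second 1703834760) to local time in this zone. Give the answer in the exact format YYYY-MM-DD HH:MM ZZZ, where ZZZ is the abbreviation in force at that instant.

2023-12-29 05:26 BWZ

Query: 2023-12-29 07:26 UTC
Rule 1/3 (BWZ, -02:00): 2023-11-05 19:46 UTC ≤ query < 2024-02-09 18:30 UTC
7·60 + 26 - 120 = 326 min
326 = 0·1440 + 326; 326 = 5·60 + 26 → 05:26, same day
→ 2023-12-29 05:26 BWZ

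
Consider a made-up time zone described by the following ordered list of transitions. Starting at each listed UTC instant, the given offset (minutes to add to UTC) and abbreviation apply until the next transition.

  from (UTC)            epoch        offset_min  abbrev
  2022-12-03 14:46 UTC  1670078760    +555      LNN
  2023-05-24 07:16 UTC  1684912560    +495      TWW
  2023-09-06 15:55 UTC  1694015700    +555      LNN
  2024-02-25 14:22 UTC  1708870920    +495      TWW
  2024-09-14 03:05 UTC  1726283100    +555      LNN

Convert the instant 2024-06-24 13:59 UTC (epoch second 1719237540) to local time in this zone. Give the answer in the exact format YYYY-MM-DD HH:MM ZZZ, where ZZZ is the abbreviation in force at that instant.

2024-06-24 22:14 TWW

Query: 2024-06-24 13:59 UTC
Rule 4/5 (TWW, +08:15): 2024-02-25 14:22 UTC ≤ query < 2024-09-14 03:05 UTC
13·60 + 59 + 495 = 1334 min
1334 = 0·1440 + 1334; 1334 = 22·60 + 14 → 22:14, same day
→ 2024-06-24 22:14 TWW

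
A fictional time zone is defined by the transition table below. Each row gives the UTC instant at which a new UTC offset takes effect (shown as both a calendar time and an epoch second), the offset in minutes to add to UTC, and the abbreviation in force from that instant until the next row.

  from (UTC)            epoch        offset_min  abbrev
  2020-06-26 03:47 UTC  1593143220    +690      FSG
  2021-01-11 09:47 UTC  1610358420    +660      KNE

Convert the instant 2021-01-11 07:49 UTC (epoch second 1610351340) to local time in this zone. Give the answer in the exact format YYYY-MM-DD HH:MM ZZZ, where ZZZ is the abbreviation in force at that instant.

2021-01-11 19:19 FSG

Query: 2021-01-11 07:49 UTC
Rule 1/2 (FSG, +11:30): 2020-06-26 03:47 UTC ≤ query < 2021-01-11 09:47 UTC
7·60 + 49 + 690 = 1159 min
1159 = 0·1440 + 1159; 1159 = 19·60 + 19 → 19:19, same day
→ 2021-01-11 19:19 FSG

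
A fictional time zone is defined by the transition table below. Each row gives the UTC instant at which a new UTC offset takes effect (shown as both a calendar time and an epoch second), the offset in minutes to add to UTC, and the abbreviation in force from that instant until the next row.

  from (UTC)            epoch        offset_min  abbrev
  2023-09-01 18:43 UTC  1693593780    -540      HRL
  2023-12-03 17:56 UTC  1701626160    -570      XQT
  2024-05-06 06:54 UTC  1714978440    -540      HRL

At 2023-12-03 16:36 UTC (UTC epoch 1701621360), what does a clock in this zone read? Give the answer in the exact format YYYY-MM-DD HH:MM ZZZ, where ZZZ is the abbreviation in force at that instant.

Query: 2023-12-03 16:36 UTC
Rule 1/3 (HRL, -09:00): 2023-09-01 18:43 UTC ≤ query < 2023-12-03 17:56 UTC
16·60 + 36 - 540 = 456 min
456 = 0·1440 + 456; 456 = 7·60 + 36 → 07:36, same day
→ 2023-12-03 07:36 HRL

2023-12-03 07:36 HRL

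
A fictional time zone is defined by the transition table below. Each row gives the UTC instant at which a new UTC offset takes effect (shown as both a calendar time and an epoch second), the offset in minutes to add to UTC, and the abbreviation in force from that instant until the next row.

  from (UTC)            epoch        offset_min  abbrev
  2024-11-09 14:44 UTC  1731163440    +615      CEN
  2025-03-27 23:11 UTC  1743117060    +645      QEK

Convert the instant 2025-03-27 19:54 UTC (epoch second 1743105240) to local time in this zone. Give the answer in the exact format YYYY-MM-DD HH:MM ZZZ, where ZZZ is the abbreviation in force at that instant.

Query: 2025-03-27 19:54 UTC
Rule 1/2 (CEN, +10:15): 2024-11-09 14:44 UTC ≤ query < 2025-03-27 23:11 UTC
19·60 + 54 + 615 = 1809 min
1809 = 1·1440 + 369; 369 = 6·60 + 9 → 06:09, 2025-03-27 + 1 day = 2025-03-28
→ 2025-03-28 06:09 CEN

2025-03-28 06:09 CEN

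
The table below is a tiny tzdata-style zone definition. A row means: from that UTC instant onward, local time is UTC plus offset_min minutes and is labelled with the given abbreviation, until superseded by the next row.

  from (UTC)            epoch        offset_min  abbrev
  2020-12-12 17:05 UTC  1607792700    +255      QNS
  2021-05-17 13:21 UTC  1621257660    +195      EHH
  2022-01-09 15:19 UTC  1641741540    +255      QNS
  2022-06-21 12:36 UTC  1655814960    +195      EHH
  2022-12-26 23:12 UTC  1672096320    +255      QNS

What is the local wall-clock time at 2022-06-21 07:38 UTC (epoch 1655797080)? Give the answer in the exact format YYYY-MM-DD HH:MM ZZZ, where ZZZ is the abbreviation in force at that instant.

Query: 2022-06-21 07:38 UTC
Rule 3/5 (QNS, +04:15): 2022-01-09 15:19 UTC ≤ query < 2022-06-21 12:36 UTC
7·60 + 38 + 255 = 713 min
713 = 0·1440 + 713; 713 = 11·60 + 53 → 11:53, same day
→ 2022-06-21 11:53 QNS

2022-06-21 11:53 QNS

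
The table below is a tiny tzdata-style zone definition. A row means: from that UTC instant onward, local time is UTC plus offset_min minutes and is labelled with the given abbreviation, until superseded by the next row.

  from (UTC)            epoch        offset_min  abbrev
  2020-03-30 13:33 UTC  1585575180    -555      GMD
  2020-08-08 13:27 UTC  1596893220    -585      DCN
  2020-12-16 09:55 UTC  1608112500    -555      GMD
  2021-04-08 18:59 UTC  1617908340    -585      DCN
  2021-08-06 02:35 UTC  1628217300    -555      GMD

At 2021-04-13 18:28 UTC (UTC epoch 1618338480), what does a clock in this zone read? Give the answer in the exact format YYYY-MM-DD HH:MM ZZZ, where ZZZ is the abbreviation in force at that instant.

2021-04-13 08:43 DCN

Query: 2021-04-13 18:28 UTC
Rule 4/5 (DCN, -09:45): 2021-04-08 18:59 UTC ≤ query < 2021-08-06 02:35 UTC
18·60 + 28 - 585 = 523 min
523 = 0·1440 + 523; 523 = 8·60 + 43 → 08:43, same day
→ 2021-04-13 08:43 DCN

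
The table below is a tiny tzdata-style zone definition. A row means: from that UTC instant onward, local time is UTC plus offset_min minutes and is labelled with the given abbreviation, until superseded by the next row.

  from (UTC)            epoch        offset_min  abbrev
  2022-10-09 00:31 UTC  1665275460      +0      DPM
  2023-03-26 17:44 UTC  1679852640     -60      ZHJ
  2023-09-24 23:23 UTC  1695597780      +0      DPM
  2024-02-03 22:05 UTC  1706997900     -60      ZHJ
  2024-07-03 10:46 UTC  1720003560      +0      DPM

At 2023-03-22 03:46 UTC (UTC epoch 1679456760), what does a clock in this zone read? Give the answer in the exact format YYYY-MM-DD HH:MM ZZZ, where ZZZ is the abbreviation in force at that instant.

Query: 2023-03-22 03:46 UTC
Rule 1/5 (DPM, +00:00): 2022-10-09 00:31 UTC ≤ query < 2023-03-26 17:44 UTC
3·60 + 46 + 0 = 226 min
226 = 0·1440 + 226; 226 = 3·60 + 46 → 03:46, same day
→ 2023-03-22 03:46 DPM

2023-03-22 03:46 DPM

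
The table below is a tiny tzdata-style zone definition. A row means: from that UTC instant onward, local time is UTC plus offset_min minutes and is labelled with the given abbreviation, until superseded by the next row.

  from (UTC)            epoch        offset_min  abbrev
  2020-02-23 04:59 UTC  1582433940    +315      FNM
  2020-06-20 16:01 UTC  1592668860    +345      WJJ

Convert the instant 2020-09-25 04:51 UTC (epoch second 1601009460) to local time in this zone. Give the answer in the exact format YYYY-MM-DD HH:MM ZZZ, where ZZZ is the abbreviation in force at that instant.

Query: 2020-09-25 04:51 UTC
Rule 2/2 (WJJ, +05:45): 2020-06-20 16:01 UTC ≤ query < +∞
4·60 + 51 + 345 = 636 min
636 = 0·1440 + 636; 636 = 10·60 + 36 → 10:36, same day
→ 2020-09-25 10:36 WJJ

2020-09-25 10:36 WJJ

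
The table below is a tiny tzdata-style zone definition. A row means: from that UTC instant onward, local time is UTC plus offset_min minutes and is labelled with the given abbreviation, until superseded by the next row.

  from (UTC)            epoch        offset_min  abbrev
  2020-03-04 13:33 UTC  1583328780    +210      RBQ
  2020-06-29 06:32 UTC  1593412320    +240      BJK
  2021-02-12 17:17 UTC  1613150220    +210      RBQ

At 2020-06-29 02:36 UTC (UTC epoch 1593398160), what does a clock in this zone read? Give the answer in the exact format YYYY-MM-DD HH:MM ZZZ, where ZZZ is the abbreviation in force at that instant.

Query: 2020-06-29 02:36 UTC
Rule 1/3 (RBQ, +03:30): 2020-03-04 13:33 UTC ≤ query < 2020-06-29 06:32 UTC
2·60 + 36 + 210 = 366 min
366 = 0·1440 + 366; 366 = 6·60 + 6 → 06:06, same day
→ 2020-06-29 06:06 RBQ

2020-06-29 06:06 RBQ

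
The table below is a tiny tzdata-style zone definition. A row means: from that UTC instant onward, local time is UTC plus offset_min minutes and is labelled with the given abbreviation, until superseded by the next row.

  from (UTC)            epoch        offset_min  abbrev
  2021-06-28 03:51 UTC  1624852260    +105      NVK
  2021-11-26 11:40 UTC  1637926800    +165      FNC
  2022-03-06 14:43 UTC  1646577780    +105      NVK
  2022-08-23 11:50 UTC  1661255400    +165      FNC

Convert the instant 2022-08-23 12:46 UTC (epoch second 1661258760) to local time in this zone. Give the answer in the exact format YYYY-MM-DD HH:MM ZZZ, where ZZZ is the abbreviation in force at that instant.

2022-08-23 15:31 FNC

Query: 2022-08-23 12:46 UTC
Rule 4/4 (FNC, +02:45): 2022-08-23 11:50 UTC ≤ query < +∞
12·60 + 46 + 165 = 931 min
931 = 0·1440 + 931; 931 = 15·60 + 31 → 15:31, same day
→ 2022-08-23 15:31 FNC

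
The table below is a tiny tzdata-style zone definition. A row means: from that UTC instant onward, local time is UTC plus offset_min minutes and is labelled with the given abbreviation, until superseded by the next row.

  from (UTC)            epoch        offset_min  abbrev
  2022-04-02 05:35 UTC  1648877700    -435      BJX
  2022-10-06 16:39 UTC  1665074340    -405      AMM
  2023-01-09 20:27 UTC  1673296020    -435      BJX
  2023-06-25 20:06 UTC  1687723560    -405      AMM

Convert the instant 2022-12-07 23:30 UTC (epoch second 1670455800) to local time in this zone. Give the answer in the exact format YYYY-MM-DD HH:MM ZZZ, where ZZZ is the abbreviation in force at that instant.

2022-12-07 16:45 AMM

Query: 2022-12-07 23:30 UTC
Rule 2/4 (AMM, -06:45): 2022-10-06 16:39 UTC ≤ query < 2023-01-09 20:27 UTC
23·60 + 30 - 405 = 1005 min
1005 = 0·1440 + 1005; 1005 = 16·60 + 45 → 16:45, same day
→ 2022-12-07 16:45 AMM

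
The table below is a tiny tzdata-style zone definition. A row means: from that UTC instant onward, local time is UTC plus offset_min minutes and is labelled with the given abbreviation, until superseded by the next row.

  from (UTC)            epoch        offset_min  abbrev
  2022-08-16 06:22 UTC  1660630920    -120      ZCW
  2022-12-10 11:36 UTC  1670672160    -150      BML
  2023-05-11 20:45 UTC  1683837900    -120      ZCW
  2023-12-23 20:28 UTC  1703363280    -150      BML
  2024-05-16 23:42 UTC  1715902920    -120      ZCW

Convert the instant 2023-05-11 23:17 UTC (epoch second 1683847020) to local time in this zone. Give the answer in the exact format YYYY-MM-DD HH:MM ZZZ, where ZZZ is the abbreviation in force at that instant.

Query: 2023-05-11 23:17 UTC
Rule 3/5 (ZCW, -02:00): 2023-05-11 20:45 UTC ≤ query < 2023-12-23 20:28 UTC
23·60 + 17 - 120 = 1277 min
1277 = 0·1440 + 1277; 1277 = 21·60 + 17 → 21:17, same day
→ 2023-05-11 21:17 ZCW

2023-05-11 21:17 ZCW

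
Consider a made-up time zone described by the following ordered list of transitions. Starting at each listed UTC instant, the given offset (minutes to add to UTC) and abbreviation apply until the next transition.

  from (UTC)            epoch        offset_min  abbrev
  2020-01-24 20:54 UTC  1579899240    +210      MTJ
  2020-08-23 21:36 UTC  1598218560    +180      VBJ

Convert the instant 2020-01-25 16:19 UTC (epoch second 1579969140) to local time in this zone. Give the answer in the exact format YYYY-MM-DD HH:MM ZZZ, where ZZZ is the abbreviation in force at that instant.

2020-01-25 19:49 MTJ

Query: 2020-01-25 16:19 UTC
Rule 1/2 (MTJ, +03:30): 2020-01-24 20:54 UTC ≤ query < 2020-08-23 21:36 UTC
16·60 + 19 + 210 = 1189 min
1189 = 0·1440 + 1189; 1189 = 19·60 + 49 → 19:49, same day
→ 2020-01-25 19:49 MTJ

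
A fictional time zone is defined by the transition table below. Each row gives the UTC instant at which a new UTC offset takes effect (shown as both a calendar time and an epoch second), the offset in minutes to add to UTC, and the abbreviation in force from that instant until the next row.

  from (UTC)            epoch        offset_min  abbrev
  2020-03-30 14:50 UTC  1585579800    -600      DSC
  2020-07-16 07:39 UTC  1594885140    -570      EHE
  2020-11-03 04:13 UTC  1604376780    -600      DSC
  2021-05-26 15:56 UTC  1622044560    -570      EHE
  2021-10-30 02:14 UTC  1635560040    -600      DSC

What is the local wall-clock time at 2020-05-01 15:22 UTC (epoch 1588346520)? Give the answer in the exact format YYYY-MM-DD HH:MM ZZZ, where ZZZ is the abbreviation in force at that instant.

2020-05-01 05:22 DSC

Query: 2020-05-01 15:22 UTC
Rule 1/5 (DSC, -10:00): 2020-03-30 14:50 UTC ≤ query < 2020-07-16 07:39 UTC
15·60 + 22 - 600 = 322 min
322 = 0·1440 + 322; 322 = 5·60 + 22 → 05:22, same day
→ 2020-05-01 05:22 DSC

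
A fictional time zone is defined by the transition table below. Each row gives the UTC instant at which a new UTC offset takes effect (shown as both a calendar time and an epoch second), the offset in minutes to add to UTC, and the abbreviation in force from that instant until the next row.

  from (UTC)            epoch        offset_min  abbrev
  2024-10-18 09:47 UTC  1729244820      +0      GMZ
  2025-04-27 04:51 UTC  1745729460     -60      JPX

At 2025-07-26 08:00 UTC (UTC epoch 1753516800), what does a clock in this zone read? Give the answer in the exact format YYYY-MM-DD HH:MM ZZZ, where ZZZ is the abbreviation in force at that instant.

2025-07-26 07:00 JPX

Query: 2025-07-26 08:00 UTC
Rule 2/2 (JPX, -01:00): 2025-04-27 04:51 UTC ≤ query < +∞
8·60 + 0 - 60 = 420 min
420 = 0·1440 + 420; 420 = 7·60 + 0 → 07:00, same day
→ 2025-07-26 07:00 JPX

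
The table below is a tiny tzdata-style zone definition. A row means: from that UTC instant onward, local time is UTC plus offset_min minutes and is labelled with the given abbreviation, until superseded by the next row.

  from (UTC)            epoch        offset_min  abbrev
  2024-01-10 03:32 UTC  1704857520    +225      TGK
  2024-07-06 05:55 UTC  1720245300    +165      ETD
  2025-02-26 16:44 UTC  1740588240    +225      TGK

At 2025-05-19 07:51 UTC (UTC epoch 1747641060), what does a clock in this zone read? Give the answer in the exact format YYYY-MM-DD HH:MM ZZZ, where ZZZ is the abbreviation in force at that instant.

2025-05-19 11:36 TGK

Query: 2025-05-19 07:51 UTC
Rule 3/3 (TGK, +03:45): 2025-02-26 16:44 UTC ≤ query < +∞
7·60 + 51 + 225 = 696 min
696 = 0·1440 + 696; 696 = 11·60 + 36 → 11:36, same day
→ 2025-05-19 11:36 TGK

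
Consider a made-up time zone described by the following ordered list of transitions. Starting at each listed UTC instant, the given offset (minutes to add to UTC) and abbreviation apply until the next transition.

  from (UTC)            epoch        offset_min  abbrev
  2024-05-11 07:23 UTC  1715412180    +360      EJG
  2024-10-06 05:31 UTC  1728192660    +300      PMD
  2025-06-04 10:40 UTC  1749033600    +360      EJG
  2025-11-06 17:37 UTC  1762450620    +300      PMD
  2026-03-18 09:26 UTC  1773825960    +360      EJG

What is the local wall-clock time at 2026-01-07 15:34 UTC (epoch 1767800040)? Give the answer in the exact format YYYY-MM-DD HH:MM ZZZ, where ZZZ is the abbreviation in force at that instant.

2026-01-07 20:34 PMD

Query: 2026-01-07 15:34 UTC
Rule 4/5 (PMD, +05:00): 2025-11-06 17:37 UTC ≤ query < 2026-03-18 09:26 UTC
15·60 + 34 + 300 = 1234 min
1234 = 0·1440 + 1234; 1234 = 20·60 + 34 → 20:34, same day
→ 2026-01-07 20:34 PMD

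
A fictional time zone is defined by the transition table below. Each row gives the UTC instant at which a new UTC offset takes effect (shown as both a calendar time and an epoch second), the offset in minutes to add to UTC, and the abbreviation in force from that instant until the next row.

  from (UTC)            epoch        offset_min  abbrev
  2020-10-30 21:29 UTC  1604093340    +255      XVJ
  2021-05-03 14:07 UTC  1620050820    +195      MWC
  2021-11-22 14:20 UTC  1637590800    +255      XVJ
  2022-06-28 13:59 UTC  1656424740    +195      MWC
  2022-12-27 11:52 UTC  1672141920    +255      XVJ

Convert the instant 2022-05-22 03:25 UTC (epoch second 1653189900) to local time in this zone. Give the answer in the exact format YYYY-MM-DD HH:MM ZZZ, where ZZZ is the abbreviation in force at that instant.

2022-05-22 07:40 XVJ

Query: 2022-05-22 03:25 UTC
Rule 3/5 (XVJ, +04:15): 2021-11-22 14:20 UTC ≤ query < 2022-06-28 13:59 UTC
3·60 + 25 + 255 = 460 min
460 = 0·1440 + 460; 460 = 7·60 + 40 → 07:40, same day
→ 2022-05-22 07:40 XVJ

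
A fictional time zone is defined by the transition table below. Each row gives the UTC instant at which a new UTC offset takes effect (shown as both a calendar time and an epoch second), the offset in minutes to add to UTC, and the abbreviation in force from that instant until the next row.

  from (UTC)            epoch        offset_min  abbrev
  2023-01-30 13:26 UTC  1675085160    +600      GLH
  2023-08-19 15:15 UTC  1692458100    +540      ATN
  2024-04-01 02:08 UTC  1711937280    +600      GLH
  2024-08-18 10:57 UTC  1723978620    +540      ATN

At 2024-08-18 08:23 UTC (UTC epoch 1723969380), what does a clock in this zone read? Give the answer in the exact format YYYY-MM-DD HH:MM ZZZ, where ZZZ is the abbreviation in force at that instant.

2024-08-18 18:23 GLH

Query: 2024-08-18 08:23 UTC
Rule 3/4 (GLH, +10:00): 2024-04-01 02:08 UTC ≤ query < 2024-08-18 10:57 UTC
8·60 + 23 + 600 = 1103 min
1103 = 0·1440 + 1103; 1103 = 18·60 + 23 → 18:23, same day
→ 2024-08-18 18:23 GLH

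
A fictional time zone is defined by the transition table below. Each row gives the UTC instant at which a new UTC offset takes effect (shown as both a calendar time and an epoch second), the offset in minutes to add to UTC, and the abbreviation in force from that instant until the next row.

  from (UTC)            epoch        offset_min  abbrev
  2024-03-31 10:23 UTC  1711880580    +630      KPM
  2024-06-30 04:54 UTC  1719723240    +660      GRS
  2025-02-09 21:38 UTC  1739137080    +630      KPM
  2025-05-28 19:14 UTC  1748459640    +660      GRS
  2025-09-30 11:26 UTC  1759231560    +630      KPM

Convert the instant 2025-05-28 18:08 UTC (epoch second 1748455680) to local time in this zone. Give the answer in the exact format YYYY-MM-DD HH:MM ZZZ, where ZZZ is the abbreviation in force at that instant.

Query: 2025-05-28 18:08 UTC
Rule 3/5 (KPM, +10:30): 2025-02-09 21:38 UTC ≤ query < 2025-05-28 19:14 UTC
18·60 + 8 + 630 = 1718 min
1718 = 1·1440 + 278; 278 = 4·60 + 38 → 04:38, 2025-05-28 + 1 day = 2025-05-29
→ 2025-05-29 04:38 KPM

2025-05-29 04:38 KPM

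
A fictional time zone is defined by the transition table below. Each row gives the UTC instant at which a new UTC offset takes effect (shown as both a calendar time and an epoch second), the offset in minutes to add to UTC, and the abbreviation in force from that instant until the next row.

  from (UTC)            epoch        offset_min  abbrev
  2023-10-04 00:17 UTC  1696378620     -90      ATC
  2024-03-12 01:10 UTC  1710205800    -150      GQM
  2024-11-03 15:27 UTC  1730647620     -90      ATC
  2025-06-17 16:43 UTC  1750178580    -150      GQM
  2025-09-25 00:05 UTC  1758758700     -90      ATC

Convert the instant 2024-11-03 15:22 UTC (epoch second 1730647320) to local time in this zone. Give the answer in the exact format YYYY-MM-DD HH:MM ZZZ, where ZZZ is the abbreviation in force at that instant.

Query: 2024-11-03 15:22 UTC
Rule 2/5 (GQM, -02:30): 2024-03-12 01:10 UTC ≤ query < 2024-11-03 15:27 UTC
15·60 + 22 - 150 = 772 min
772 = 0·1440 + 772; 772 = 12·60 + 52 → 12:52, same day
→ 2024-11-03 12:52 GQM

2024-11-03 12:52 GQM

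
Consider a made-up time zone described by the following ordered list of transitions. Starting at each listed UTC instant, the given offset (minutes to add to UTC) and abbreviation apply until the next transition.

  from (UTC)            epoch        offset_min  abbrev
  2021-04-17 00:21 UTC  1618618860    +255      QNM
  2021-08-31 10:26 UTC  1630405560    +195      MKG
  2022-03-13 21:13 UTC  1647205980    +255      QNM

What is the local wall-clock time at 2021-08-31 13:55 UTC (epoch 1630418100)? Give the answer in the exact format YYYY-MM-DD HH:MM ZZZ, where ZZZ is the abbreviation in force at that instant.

2021-08-31 17:10 MKG

Query: 2021-08-31 13:55 UTC
Rule 2/3 (MKG, +03:15): 2021-08-31 10:26 UTC ≤ query < 2022-03-13 21:13 UTC
13·60 + 55 + 195 = 1030 min
1030 = 0·1440 + 1030; 1030 = 17·60 + 10 → 17:10, same day
→ 2021-08-31 17:10 MKG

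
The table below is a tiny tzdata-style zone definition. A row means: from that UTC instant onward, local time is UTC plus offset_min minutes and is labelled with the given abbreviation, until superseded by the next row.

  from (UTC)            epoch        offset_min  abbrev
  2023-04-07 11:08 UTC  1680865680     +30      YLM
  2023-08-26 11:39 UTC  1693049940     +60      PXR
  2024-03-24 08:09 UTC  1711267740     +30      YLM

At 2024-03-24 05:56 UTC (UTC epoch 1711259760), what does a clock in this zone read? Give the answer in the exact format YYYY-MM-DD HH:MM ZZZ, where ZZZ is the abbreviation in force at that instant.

2024-03-24 06:56 PXR

Query: 2024-03-24 05:56 UTC
Rule 2/3 (PXR, +01:00): 2023-08-26 11:39 UTC ≤ query < 2024-03-24 08:09 UTC
5·60 + 56 + 60 = 416 min
416 = 0·1440 + 416; 416 = 6·60 + 56 → 06:56, same day
→ 2024-03-24 06:56 PXR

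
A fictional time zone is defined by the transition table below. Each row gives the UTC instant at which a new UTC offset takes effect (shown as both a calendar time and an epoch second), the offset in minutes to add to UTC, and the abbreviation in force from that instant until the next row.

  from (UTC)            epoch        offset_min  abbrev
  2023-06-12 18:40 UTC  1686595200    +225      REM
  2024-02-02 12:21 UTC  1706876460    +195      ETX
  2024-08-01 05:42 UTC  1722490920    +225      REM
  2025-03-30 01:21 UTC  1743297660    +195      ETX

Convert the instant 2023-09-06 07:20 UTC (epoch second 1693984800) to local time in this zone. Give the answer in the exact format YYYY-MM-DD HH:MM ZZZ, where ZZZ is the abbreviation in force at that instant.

Query: 2023-09-06 07:20 UTC
Rule 1/4 (REM, +03:45): 2023-06-12 18:40 UTC ≤ query < 2024-02-02 12:21 UTC
7·60 + 20 + 225 = 665 min
665 = 0·1440 + 665; 665 = 11·60 + 5 → 11:05, same day
→ 2023-09-06 11:05 REM

2023-09-06 11:05 REM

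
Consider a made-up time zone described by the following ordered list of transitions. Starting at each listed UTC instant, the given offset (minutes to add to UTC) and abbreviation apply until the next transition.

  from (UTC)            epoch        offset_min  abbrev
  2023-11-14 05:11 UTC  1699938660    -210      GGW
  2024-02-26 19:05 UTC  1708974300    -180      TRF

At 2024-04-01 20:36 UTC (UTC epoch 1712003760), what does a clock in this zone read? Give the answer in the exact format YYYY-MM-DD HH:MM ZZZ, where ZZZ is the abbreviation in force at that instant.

2024-04-01 17:36 TRF

Query: 2024-04-01 20:36 UTC
Rule 2/2 (TRF, -03:00): 2024-02-26 19:05 UTC ≤ query < +∞
20·60 + 36 - 180 = 1056 min
1056 = 0·1440 + 1056; 1056 = 17·60 + 36 → 17:36, same day
→ 2024-04-01 17:36 TRF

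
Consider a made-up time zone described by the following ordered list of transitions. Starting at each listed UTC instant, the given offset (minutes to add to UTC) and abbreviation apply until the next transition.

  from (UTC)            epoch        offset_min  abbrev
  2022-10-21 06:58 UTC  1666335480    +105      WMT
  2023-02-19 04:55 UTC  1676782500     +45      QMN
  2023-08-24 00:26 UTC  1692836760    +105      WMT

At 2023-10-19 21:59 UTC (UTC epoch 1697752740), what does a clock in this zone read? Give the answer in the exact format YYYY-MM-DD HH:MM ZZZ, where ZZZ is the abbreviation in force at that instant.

2023-10-19 23:44 WMT

Query: 2023-10-19 21:59 UTC
Rule 3/3 (WMT, +01:45): 2023-08-24 00:26 UTC ≤ query < +∞
21·60 + 59 + 105 = 1424 min
1424 = 0·1440 + 1424; 1424 = 23·60 + 44 → 23:44, same day
→ 2023-10-19 23:44 WMT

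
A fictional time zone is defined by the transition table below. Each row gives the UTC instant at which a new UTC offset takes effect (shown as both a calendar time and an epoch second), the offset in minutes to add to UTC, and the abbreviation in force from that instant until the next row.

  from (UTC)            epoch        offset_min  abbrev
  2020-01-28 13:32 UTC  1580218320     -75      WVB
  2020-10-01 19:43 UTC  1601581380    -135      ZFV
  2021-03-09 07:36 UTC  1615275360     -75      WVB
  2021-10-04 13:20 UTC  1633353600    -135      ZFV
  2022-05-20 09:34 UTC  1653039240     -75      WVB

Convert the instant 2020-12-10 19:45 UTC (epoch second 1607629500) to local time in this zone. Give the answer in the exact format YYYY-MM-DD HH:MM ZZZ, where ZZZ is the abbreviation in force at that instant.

2020-12-10 17:30 ZFV

Query: 2020-12-10 19:45 UTC
Rule 2/5 (ZFV, -02:15): 2020-10-01 19:43 UTC ≤ query < 2021-03-09 07:36 UTC
19·60 + 45 - 135 = 1050 min
1050 = 0·1440 + 1050; 1050 = 17·60 + 30 → 17:30, same day
→ 2020-12-10 17:30 ZFV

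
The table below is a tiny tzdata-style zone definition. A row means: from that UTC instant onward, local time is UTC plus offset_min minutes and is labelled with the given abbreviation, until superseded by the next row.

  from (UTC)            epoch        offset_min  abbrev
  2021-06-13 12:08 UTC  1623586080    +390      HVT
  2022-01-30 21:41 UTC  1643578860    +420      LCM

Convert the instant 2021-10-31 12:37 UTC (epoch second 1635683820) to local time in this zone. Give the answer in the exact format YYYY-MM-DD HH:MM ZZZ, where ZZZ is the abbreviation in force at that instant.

2021-10-31 19:07 HVT

Query: 2021-10-31 12:37 UTC
Rule 1/2 (HVT, +06:30): 2021-06-13 12:08 UTC ≤ query < 2022-01-30 21:41 UTC
12·60 + 37 + 390 = 1147 min
1147 = 0·1440 + 1147; 1147 = 19·60 + 7 → 19:07, same day
→ 2021-10-31 19:07 HVT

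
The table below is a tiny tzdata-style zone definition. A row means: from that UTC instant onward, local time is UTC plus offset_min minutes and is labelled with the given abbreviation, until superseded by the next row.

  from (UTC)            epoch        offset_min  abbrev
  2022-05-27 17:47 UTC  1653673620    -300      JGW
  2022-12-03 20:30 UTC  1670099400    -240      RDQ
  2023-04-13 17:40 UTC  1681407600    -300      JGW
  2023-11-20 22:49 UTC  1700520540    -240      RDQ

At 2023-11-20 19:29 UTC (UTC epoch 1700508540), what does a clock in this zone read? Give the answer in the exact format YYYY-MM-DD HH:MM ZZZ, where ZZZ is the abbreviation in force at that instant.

2023-11-20 14:29 JGW

Query: 2023-11-20 19:29 UTC
Rule 3/4 (JGW, -05:00): 2023-04-13 17:40 UTC ≤ query < 2023-11-20 22:49 UTC
19·60 + 29 - 300 = 869 min
869 = 0·1440 + 869; 869 = 14·60 + 29 → 14:29, same day
→ 2023-11-20 14:29 JGW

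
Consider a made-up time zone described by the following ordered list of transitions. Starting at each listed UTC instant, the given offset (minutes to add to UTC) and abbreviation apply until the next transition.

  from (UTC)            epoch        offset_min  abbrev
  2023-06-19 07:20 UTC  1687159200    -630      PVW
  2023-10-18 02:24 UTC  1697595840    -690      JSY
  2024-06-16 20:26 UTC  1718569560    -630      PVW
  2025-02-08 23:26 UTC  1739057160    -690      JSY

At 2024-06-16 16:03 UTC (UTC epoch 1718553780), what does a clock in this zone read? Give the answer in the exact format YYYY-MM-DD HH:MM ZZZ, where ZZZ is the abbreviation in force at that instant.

2024-06-16 04:33 JSY

Query: 2024-06-16 16:03 UTC
Rule 2/4 (JSY, -11:30): 2023-10-18 02:24 UTC ≤ query < 2024-06-16 20:26 UTC
16·60 + 3 - 690 = 273 min
273 = 0·1440 + 273; 273 = 4·60 + 33 → 04:33, same day
→ 2024-06-16 04:33 JSY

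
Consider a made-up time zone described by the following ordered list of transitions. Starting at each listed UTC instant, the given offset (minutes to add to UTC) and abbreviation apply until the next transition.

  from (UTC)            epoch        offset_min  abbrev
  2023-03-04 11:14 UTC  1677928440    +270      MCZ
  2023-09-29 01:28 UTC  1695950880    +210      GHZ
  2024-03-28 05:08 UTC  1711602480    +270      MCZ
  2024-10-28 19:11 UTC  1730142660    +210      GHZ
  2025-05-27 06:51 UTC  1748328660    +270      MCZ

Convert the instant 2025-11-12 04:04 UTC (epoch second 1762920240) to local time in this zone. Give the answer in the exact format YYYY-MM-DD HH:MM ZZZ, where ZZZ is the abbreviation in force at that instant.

Query: 2025-11-12 04:04 UTC
Rule 5/5 (MCZ, +04:30): 2025-05-27 06:51 UTC ≤ query < +∞
4·60 + 4 + 270 = 514 min
514 = 0·1440 + 514; 514 = 8·60 + 34 → 08:34, same day
→ 2025-11-12 08:34 MCZ

2025-11-12 08:34 MCZ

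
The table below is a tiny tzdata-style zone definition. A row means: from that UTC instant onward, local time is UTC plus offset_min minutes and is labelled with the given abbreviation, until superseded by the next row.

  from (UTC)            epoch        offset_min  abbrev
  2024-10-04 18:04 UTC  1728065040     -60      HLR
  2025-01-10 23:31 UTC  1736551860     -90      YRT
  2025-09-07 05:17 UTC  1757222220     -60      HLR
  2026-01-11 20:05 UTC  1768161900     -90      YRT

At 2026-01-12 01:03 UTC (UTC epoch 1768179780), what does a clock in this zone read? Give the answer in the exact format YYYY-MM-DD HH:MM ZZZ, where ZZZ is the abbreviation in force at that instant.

Query: 2026-01-12 01:03 UTC
Rule 4/4 (YRT, -01:30): 2026-01-11 20:05 UTC ≤ query < +∞
1·60 + 3 - 90 = -27 min
-27 = -1·1440 + 1413; 1413 = 23·60 + 33 → 23:33, 2026-01-12 - 1 day = 2026-01-11
→ 2026-01-11 23:33 YRT

2026-01-11 23:33 YRT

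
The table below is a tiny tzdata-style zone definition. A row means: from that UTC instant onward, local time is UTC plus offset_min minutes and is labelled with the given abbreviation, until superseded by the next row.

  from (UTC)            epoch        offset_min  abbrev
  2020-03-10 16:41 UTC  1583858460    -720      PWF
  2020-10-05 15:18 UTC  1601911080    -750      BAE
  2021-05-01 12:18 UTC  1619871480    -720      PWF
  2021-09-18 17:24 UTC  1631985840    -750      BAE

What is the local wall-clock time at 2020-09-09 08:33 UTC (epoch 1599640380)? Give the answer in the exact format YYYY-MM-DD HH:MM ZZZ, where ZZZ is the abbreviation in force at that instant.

2020-09-08 20:33 PWF

Query: 2020-09-09 08:33 UTC
Rule 1/4 (PWF, -12:00): 2020-03-10 16:41 UTC ≤ query < 2020-10-05 15:18 UTC
8·60 + 33 - 720 = -207 min
-207 = -1·1440 + 1233; 1233 = 20·60 + 33 → 20:33, 2020-09-09 - 1 day = 2020-09-08
→ 2020-09-08 20:33 PWF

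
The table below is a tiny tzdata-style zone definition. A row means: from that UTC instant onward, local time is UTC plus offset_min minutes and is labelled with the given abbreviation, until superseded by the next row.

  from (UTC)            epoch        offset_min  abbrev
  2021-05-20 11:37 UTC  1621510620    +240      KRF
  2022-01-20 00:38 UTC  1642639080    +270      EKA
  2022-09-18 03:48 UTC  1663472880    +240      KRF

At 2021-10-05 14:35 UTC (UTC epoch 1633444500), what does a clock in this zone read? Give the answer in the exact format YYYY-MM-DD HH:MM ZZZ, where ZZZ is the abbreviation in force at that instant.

Query: 2021-10-05 14:35 UTC
Rule 1/3 (KRF, +04:00): 2021-05-20 11:37 UTC ≤ query < 2022-01-20 00:38 UTC
14·60 + 35 + 240 = 1115 min
1115 = 0·1440 + 1115; 1115 = 18·60 + 35 → 18:35, same day
→ 2021-10-05 18:35 KRF

2021-10-05 18:35 KRF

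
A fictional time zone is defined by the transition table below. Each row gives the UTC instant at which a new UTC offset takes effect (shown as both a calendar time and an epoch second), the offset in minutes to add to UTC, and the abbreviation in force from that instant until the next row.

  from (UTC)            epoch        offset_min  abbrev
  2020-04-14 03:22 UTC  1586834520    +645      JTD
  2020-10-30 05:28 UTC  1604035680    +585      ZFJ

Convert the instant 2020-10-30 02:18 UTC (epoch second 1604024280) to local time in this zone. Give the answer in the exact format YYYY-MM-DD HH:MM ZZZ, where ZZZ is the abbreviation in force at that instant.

Query: 2020-10-30 02:18 UTC
Rule 1/2 (JTD, +10:45): 2020-04-14 03:22 UTC ≤ query < 2020-10-30 05:28 UTC
2·60 + 18 + 645 = 783 min
783 = 0·1440 + 783; 783 = 13·60 + 3 → 13:03, same day
→ 2020-10-30 13:03 JTD

2020-10-30 13:03 JTD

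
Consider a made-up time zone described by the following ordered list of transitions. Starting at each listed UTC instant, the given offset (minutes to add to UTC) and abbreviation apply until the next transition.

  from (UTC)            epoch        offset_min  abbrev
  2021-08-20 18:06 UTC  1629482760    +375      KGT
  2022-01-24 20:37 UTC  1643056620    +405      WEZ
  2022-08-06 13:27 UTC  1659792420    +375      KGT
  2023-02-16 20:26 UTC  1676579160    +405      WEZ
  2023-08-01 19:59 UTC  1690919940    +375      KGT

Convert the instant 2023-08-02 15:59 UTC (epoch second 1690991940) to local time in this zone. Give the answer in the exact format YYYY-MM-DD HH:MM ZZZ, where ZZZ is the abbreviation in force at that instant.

2023-08-02 22:14 KGT

Query: 2023-08-02 15:59 UTC
Rule 5/5 (KGT, +06:15): 2023-08-01 19:59 UTC ≤ query < +∞
15·60 + 59 + 375 = 1334 min
1334 = 0·1440 + 1334; 1334 = 22·60 + 14 → 22:14, same day
→ 2023-08-02 22:14 KGT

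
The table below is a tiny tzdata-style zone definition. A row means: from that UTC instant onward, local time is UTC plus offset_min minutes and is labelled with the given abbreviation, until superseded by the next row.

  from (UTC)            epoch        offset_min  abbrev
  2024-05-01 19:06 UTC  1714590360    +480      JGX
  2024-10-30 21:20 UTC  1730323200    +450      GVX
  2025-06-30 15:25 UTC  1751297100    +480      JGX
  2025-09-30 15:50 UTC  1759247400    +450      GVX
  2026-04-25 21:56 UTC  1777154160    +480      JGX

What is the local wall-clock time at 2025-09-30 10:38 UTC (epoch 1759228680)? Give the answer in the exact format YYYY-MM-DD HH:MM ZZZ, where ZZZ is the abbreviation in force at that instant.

2025-09-30 18:38 JGX

Query: 2025-09-30 10:38 UTC
Rule 3/5 (JGX, +08:00): 2025-06-30 15:25 UTC ≤ query < 2025-09-30 15:50 UTC
10·60 + 38 + 480 = 1118 min
1118 = 0·1440 + 1118; 1118 = 18·60 + 38 → 18:38, same day
→ 2025-09-30 18:38 JGX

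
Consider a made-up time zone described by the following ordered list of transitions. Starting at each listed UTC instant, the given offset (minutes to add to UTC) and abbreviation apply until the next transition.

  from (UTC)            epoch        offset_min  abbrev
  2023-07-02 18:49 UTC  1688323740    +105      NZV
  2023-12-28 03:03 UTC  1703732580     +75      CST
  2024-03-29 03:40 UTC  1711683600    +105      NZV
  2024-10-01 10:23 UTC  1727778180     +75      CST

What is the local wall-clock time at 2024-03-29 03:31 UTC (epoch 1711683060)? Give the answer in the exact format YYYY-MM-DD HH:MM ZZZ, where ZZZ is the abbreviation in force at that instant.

2024-03-29 04:46 CST

Query: 2024-03-29 03:31 UTC
Rule 2/4 (CST, +01:15): 2023-12-28 03:03 UTC ≤ query < 2024-03-29 03:40 UTC
3·60 + 31 + 75 = 286 min
286 = 0·1440 + 286; 286 = 4·60 + 46 → 04:46, same day
→ 2024-03-29 04:46 CST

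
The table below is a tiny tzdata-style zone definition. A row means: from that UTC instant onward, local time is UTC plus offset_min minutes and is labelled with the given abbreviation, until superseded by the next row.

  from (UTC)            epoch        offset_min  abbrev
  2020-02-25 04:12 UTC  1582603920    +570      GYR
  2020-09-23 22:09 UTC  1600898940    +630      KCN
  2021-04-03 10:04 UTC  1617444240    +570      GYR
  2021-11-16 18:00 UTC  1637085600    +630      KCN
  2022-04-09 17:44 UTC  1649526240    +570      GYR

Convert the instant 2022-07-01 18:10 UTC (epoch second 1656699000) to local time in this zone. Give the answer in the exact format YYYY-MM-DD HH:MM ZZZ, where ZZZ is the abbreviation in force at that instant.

Query: 2022-07-01 18:10 UTC
Rule 5/5 (GYR, +09:30): 2022-04-09 17:44 UTC ≤ query < +∞
18·60 + 10 + 570 = 1660 min
1660 = 1·1440 + 220; 220 = 3·60 + 40 → 03:40, 2022-07-01 + 1 day = 2022-07-02
→ 2022-07-02 03:40 GYR

2022-07-02 03:40 GYR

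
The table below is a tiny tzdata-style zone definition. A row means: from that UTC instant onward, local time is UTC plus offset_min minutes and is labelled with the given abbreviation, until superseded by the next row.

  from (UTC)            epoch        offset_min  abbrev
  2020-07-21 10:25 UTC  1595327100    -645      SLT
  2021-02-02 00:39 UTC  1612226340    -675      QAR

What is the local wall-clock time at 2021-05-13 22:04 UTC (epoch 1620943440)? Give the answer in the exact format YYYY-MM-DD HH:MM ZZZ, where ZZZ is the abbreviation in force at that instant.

Query: 2021-05-13 22:04 UTC
Rule 2/2 (QAR, -11:15): 2021-02-02 00:39 UTC ≤ query < +∞
22·60 + 4 - 675 = 649 min
649 = 0·1440 + 649; 649 = 10·60 + 49 → 10:49, same day
→ 2021-05-13 10:49 QAR

2021-05-13 10:49 QAR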